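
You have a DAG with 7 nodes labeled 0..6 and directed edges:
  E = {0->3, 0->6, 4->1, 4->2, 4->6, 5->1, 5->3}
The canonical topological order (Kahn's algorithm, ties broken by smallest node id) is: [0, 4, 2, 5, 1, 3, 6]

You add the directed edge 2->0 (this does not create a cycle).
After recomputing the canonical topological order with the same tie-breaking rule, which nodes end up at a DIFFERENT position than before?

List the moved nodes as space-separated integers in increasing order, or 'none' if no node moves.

Old toposort: [0, 4, 2, 5, 1, 3, 6]
Added edge 2->0
Recompute Kahn (smallest-id tiebreak):
  initial in-degrees: [1, 2, 1, 2, 0, 0, 2]
  ready (indeg=0): [4, 5]
  pop 4: indeg[1]->1; indeg[2]->0; indeg[6]->1 | ready=[2, 5] | order so far=[4]
  pop 2: indeg[0]->0 | ready=[0, 5] | order so far=[4, 2]
  pop 0: indeg[3]->1; indeg[6]->0 | ready=[5, 6] | order so far=[4, 2, 0]
  pop 5: indeg[1]->0; indeg[3]->0 | ready=[1, 3, 6] | order so far=[4, 2, 0, 5]
  pop 1: no out-edges | ready=[3, 6] | order so far=[4, 2, 0, 5, 1]
  pop 3: no out-edges | ready=[6] | order so far=[4, 2, 0, 5, 1, 3]
  pop 6: no out-edges | ready=[] | order so far=[4, 2, 0, 5, 1, 3, 6]
New canonical toposort: [4, 2, 0, 5, 1, 3, 6]
Compare positions:
  Node 0: index 0 -> 2 (moved)
  Node 1: index 4 -> 4 (same)
  Node 2: index 2 -> 1 (moved)
  Node 3: index 5 -> 5 (same)
  Node 4: index 1 -> 0 (moved)
  Node 5: index 3 -> 3 (same)
  Node 6: index 6 -> 6 (same)
Nodes that changed position: 0 2 4

Answer: 0 2 4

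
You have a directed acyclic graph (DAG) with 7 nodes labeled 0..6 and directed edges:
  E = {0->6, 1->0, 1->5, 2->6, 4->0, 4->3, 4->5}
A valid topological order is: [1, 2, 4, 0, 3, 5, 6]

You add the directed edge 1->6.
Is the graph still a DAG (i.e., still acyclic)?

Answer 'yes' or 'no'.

Given toposort: [1, 2, 4, 0, 3, 5, 6]
Position of 1: index 0; position of 6: index 6
New edge 1->6: forward
Forward edge: respects the existing order. Still a DAG, same toposort still valid.
Still a DAG? yes

Answer: yes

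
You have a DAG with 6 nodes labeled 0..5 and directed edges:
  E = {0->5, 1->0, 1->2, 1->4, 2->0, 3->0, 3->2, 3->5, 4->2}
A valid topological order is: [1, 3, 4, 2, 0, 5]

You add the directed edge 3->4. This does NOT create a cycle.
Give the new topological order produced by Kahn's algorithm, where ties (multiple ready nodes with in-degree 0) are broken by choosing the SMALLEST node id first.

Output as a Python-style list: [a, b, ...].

Old toposort: [1, 3, 4, 2, 0, 5]
Added edge: 3->4
Position of 3 (1) < position of 4 (2). Old order still valid.
Run Kahn's algorithm (break ties by smallest node id):
  initial in-degrees: [3, 0, 3, 0, 2, 2]
  ready (indeg=0): [1, 3]
  pop 1: indeg[0]->2; indeg[2]->2; indeg[4]->1 | ready=[3] | order so far=[1]
  pop 3: indeg[0]->1; indeg[2]->1; indeg[4]->0; indeg[5]->1 | ready=[4] | order so far=[1, 3]
  pop 4: indeg[2]->0 | ready=[2] | order so far=[1, 3, 4]
  pop 2: indeg[0]->0 | ready=[0] | order so far=[1, 3, 4, 2]
  pop 0: indeg[5]->0 | ready=[5] | order so far=[1, 3, 4, 2, 0]
  pop 5: no out-edges | ready=[] | order so far=[1, 3, 4, 2, 0, 5]
  Result: [1, 3, 4, 2, 0, 5]

Answer: [1, 3, 4, 2, 0, 5]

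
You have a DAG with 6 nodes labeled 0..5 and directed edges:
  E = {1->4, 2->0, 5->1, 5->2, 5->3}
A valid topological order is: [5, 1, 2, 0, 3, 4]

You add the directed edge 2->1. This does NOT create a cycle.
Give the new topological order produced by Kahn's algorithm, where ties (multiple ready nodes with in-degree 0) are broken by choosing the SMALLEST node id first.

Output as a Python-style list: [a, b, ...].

Answer: [5, 2, 0, 1, 3, 4]

Derivation:
Old toposort: [5, 1, 2, 0, 3, 4]
Added edge: 2->1
Position of 2 (2) > position of 1 (1). Must reorder: 2 must now come before 1.
Run Kahn's algorithm (break ties by smallest node id):
  initial in-degrees: [1, 2, 1, 1, 1, 0]
  ready (indeg=0): [5]
  pop 5: indeg[1]->1; indeg[2]->0; indeg[3]->0 | ready=[2, 3] | order so far=[5]
  pop 2: indeg[0]->0; indeg[1]->0 | ready=[0, 1, 3] | order so far=[5, 2]
  pop 0: no out-edges | ready=[1, 3] | order so far=[5, 2, 0]
  pop 1: indeg[4]->0 | ready=[3, 4] | order so far=[5, 2, 0, 1]
  pop 3: no out-edges | ready=[4] | order so far=[5, 2, 0, 1, 3]
  pop 4: no out-edges | ready=[] | order so far=[5, 2, 0, 1, 3, 4]
  Result: [5, 2, 0, 1, 3, 4]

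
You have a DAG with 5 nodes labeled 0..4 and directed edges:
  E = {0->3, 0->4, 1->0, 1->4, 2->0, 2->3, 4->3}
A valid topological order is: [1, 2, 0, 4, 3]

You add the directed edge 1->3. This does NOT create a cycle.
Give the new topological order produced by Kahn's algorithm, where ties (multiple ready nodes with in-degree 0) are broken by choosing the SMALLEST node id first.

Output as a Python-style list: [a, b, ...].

Answer: [1, 2, 0, 4, 3]

Derivation:
Old toposort: [1, 2, 0, 4, 3]
Added edge: 1->3
Position of 1 (0) < position of 3 (4). Old order still valid.
Run Kahn's algorithm (break ties by smallest node id):
  initial in-degrees: [2, 0, 0, 4, 2]
  ready (indeg=0): [1, 2]
  pop 1: indeg[0]->1; indeg[3]->3; indeg[4]->1 | ready=[2] | order so far=[1]
  pop 2: indeg[0]->0; indeg[3]->2 | ready=[0] | order so far=[1, 2]
  pop 0: indeg[3]->1; indeg[4]->0 | ready=[4] | order so far=[1, 2, 0]
  pop 4: indeg[3]->0 | ready=[3] | order so far=[1, 2, 0, 4]
  pop 3: no out-edges | ready=[] | order so far=[1, 2, 0, 4, 3]
  Result: [1, 2, 0, 4, 3]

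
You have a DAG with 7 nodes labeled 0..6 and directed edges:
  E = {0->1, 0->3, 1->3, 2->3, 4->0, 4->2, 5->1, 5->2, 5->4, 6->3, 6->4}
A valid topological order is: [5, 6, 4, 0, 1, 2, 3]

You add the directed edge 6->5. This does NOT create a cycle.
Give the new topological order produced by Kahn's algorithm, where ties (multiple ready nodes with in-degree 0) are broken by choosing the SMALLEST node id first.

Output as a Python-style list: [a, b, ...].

Answer: [6, 5, 4, 0, 1, 2, 3]

Derivation:
Old toposort: [5, 6, 4, 0, 1, 2, 3]
Added edge: 6->5
Position of 6 (1) > position of 5 (0). Must reorder: 6 must now come before 5.
Run Kahn's algorithm (break ties by smallest node id):
  initial in-degrees: [1, 2, 2, 4, 2, 1, 0]
  ready (indeg=0): [6]
  pop 6: indeg[3]->3; indeg[4]->1; indeg[5]->0 | ready=[5] | order so far=[6]
  pop 5: indeg[1]->1; indeg[2]->1; indeg[4]->0 | ready=[4] | order so far=[6, 5]
  pop 4: indeg[0]->0; indeg[2]->0 | ready=[0, 2] | order so far=[6, 5, 4]
  pop 0: indeg[1]->0; indeg[3]->2 | ready=[1, 2] | order so far=[6, 5, 4, 0]
  pop 1: indeg[3]->1 | ready=[2] | order so far=[6, 5, 4, 0, 1]
  pop 2: indeg[3]->0 | ready=[3] | order so far=[6, 5, 4, 0, 1, 2]
  pop 3: no out-edges | ready=[] | order so far=[6, 5, 4, 0, 1, 2, 3]
  Result: [6, 5, 4, 0, 1, 2, 3]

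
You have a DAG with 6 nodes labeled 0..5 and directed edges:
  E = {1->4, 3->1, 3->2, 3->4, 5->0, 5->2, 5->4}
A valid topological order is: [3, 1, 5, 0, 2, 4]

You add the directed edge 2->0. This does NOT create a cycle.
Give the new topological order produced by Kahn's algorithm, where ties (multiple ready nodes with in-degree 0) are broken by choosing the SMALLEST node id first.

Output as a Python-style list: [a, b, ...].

Old toposort: [3, 1, 5, 0, 2, 4]
Added edge: 2->0
Position of 2 (4) > position of 0 (3). Must reorder: 2 must now come before 0.
Run Kahn's algorithm (break ties by smallest node id):
  initial in-degrees: [2, 1, 2, 0, 3, 0]
  ready (indeg=0): [3, 5]
  pop 3: indeg[1]->0; indeg[2]->1; indeg[4]->2 | ready=[1, 5] | order so far=[3]
  pop 1: indeg[4]->1 | ready=[5] | order so far=[3, 1]
  pop 5: indeg[0]->1; indeg[2]->0; indeg[4]->0 | ready=[2, 4] | order so far=[3, 1, 5]
  pop 2: indeg[0]->0 | ready=[0, 4] | order so far=[3, 1, 5, 2]
  pop 0: no out-edges | ready=[4] | order so far=[3, 1, 5, 2, 0]
  pop 4: no out-edges | ready=[] | order so far=[3, 1, 5, 2, 0, 4]
  Result: [3, 1, 5, 2, 0, 4]

Answer: [3, 1, 5, 2, 0, 4]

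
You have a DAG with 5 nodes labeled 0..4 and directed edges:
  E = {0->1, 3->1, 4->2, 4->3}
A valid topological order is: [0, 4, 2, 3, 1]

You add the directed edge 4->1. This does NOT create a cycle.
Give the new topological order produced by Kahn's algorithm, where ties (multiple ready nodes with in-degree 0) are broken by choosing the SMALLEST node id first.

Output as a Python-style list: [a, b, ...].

Answer: [0, 4, 2, 3, 1]

Derivation:
Old toposort: [0, 4, 2, 3, 1]
Added edge: 4->1
Position of 4 (1) < position of 1 (4). Old order still valid.
Run Kahn's algorithm (break ties by smallest node id):
  initial in-degrees: [0, 3, 1, 1, 0]
  ready (indeg=0): [0, 4]
  pop 0: indeg[1]->2 | ready=[4] | order so far=[0]
  pop 4: indeg[1]->1; indeg[2]->0; indeg[3]->0 | ready=[2, 3] | order so far=[0, 4]
  pop 2: no out-edges | ready=[3] | order so far=[0, 4, 2]
  pop 3: indeg[1]->0 | ready=[1] | order so far=[0, 4, 2, 3]
  pop 1: no out-edges | ready=[] | order so far=[0, 4, 2, 3, 1]
  Result: [0, 4, 2, 3, 1]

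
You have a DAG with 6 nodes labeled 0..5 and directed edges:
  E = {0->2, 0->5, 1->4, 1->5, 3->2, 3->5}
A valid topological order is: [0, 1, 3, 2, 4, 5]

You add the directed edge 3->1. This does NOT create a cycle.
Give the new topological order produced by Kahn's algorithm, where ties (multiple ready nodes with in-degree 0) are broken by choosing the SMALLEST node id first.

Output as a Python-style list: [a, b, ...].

Old toposort: [0, 1, 3, 2, 4, 5]
Added edge: 3->1
Position of 3 (2) > position of 1 (1). Must reorder: 3 must now come before 1.
Run Kahn's algorithm (break ties by smallest node id):
  initial in-degrees: [0, 1, 2, 0, 1, 3]
  ready (indeg=0): [0, 3]
  pop 0: indeg[2]->1; indeg[5]->2 | ready=[3] | order so far=[0]
  pop 3: indeg[1]->0; indeg[2]->0; indeg[5]->1 | ready=[1, 2] | order so far=[0, 3]
  pop 1: indeg[4]->0; indeg[5]->0 | ready=[2, 4, 5] | order so far=[0, 3, 1]
  pop 2: no out-edges | ready=[4, 5] | order so far=[0, 3, 1, 2]
  pop 4: no out-edges | ready=[5] | order so far=[0, 3, 1, 2, 4]
  pop 5: no out-edges | ready=[] | order so far=[0, 3, 1, 2, 4, 5]
  Result: [0, 3, 1, 2, 4, 5]

Answer: [0, 3, 1, 2, 4, 5]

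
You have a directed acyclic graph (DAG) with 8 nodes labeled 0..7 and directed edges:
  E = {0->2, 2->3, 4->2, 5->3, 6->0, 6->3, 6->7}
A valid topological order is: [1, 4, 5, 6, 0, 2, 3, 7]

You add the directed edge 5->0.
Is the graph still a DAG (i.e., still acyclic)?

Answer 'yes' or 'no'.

Given toposort: [1, 4, 5, 6, 0, 2, 3, 7]
Position of 5: index 2; position of 0: index 4
New edge 5->0: forward
Forward edge: respects the existing order. Still a DAG, same toposort still valid.
Still a DAG? yes

Answer: yes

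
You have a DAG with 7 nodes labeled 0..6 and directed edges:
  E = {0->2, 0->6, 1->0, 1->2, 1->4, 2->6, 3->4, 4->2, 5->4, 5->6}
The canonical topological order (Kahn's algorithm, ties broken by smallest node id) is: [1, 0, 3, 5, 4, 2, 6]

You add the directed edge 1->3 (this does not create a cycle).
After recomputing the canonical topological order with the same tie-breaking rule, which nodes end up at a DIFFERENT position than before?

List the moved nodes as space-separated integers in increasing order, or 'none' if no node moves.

Answer: none

Derivation:
Old toposort: [1, 0, 3, 5, 4, 2, 6]
Added edge 1->3
Recompute Kahn (smallest-id tiebreak):
  initial in-degrees: [1, 0, 3, 1, 3, 0, 3]
  ready (indeg=0): [1, 5]
  pop 1: indeg[0]->0; indeg[2]->2; indeg[3]->0; indeg[4]->2 | ready=[0, 3, 5] | order so far=[1]
  pop 0: indeg[2]->1; indeg[6]->2 | ready=[3, 5] | order so far=[1, 0]
  pop 3: indeg[4]->1 | ready=[5] | order so far=[1, 0, 3]
  pop 5: indeg[4]->0; indeg[6]->1 | ready=[4] | order so far=[1, 0, 3, 5]
  pop 4: indeg[2]->0 | ready=[2] | order so far=[1, 0, 3, 5, 4]
  pop 2: indeg[6]->0 | ready=[6] | order so far=[1, 0, 3, 5, 4, 2]
  pop 6: no out-edges | ready=[] | order so far=[1, 0, 3, 5, 4, 2, 6]
New canonical toposort: [1, 0, 3, 5, 4, 2, 6]
Compare positions:
  Node 0: index 1 -> 1 (same)
  Node 1: index 0 -> 0 (same)
  Node 2: index 5 -> 5 (same)
  Node 3: index 2 -> 2 (same)
  Node 4: index 4 -> 4 (same)
  Node 5: index 3 -> 3 (same)
  Node 6: index 6 -> 6 (same)
Nodes that changed position: none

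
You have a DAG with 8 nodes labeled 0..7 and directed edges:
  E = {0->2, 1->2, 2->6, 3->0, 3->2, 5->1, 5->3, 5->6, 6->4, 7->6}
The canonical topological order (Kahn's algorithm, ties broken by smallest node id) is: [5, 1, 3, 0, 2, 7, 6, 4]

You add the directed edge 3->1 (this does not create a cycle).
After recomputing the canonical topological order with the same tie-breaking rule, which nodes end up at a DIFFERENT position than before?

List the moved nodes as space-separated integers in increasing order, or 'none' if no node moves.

Answer: 0 1 3

Derivation:
Old toposort: [5, 1, 3, 0, 2, 7, 6, 4]
Added edge 3->1
Recompute Kahn (smallest-id tiebreak):
  initial in-degrees: [1, 2, 3, 1, 1, 0, 3, 0]
  ready (indeg=0): [5, 7]
  pop 5: indeg[1]->1; indeg[3]->0; indeg[6]->2 | ready=[3, 7] | order so far=[5]
  pop 3: indeg[0]->0; indeg[1]->0; indeg[2]->2 | ready=[0, 1, 7] | order so far=[5, 3]
  pop 0: indeg[2]->1 | ready=[1, 7] | order so far=[5, 3, 0]
  pop 1: indeg[2]->0 | ready=[2, 7] | order so far=[5, 3, 0, 1]
  pop 2: indeg[6]->1 | ready=[7] | order so far=[5, 3, 0, 1, 2]
  pop 7: indeg[6]->0 | ready=[6] | order so far=[5, 3, 0, 1, 2, 7]
  pop 6: indeg[4]->0 | ready=[4] | order so far=[5, 3, 0, 1, 2, 7, 6]
  pop 4: no out-edges | ready=[] | order so far=[5, 3, 0, 1, 2, 7, 6, 4]
New canonical toposort: [5, 3, 0, 1, 2, 7, 6, 4]
Compare positions:
  Node 0: index 3 -> 2 (moved)
  Node 1: index 1 -> 3 (moved)
  Node 2: index 4 -> 4 (same)
  Node 3: index 2 -> 1 (moved)
  Node 4: index 7 -> 7 (same)
  Node 5: index 0 -> 0 (same)
  Node 6: index 6 -> 6 (same)
  Node 7: index 5 -> 5 (same)
Nodes that changed position: 0 1 3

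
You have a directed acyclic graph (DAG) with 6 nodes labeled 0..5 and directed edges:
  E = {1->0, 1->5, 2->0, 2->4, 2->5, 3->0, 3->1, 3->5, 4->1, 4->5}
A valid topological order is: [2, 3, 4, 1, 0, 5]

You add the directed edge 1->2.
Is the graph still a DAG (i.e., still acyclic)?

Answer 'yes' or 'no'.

Answer: no

Derivation:
Given toposort: [2, 3, 4, 1, 0, 5]
Position of 1: index 3; position of 2: index 0
New edge 1->2: backward (u after v in old order)
Backward edge: old toposort is now invalid. Check if this creates a cycle.
Does 2 already reach 1? Reachable from 2: [0, 1, 2, 4, 5]. YES -> cycle!
Still a DAG? no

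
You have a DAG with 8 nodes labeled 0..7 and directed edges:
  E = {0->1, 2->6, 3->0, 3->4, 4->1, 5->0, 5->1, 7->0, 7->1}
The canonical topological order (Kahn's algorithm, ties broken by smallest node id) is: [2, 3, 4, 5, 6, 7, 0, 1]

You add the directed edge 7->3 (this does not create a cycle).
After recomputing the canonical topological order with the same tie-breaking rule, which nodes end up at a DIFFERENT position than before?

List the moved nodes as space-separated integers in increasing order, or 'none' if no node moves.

Answer: 0 3 4 5 6 7

Derivation:
Old toposort: [2, 3, 4, 5, 6, 7, 0, 1]
Added edge 7->3
Recompute Kahn (smallest-id tiebreak):
  initial in-degrees: [3, 4, 0, 1, 1, 0, 1, 0]
  ready (indeg=0): [2, 5, 7]
  pop 2: indeg[6]->0 | ready=[5, 6, 7] | order so far=[2]
  pop 5: indeg[0]->2; indeg[1]->3 | ready=[6, 7] | order so far=[2, 5]
  pop 6: no out-edges | ready=[7] | order so far=[2, 5, 6]
  pop 7: indeg[0]->1; indeg[1]->2; indeg[3]->0 | ready=[3] | order so far=[2, 5, 6, 7]
  pop 3: indeg[0]->0; indeg[4]->0 | ready=[0, 4] | order so far=[2, 5, 6, 7, 3]
  pop 0: indeg[1]->1 | ready=[4] | order so far=[2, 5, 6, 7, 3, 0]
  pop 4: indeg[1]->0 | ready=[1] | order so far=[2, 5, 6, 7, 3, 0, 4]
  pop 1: no out-edges | ready=[] | order so far=[2, 5, 6, 7, 3, 0, 4, 1]
New canonical toposort: [2, 5, 6, 7, 3, 0, 4, 1]
Compare positions:
  Node 0: index 6 -> 5 (moved)
  Node 1: index 7 -> 7 (same)
  Node 2: index 0 -> 0 (same)
  Node 3: index 1 -> 4 (moved)
  Node 4: index 2 -> 6 (moved)
  Node 5: index 3 -> 1 (moved)
  Node 6: index 4 -> 2 (moved)
  Node 7: index 5 -> 3 (moved)
Nodes that changed position: 0 3 4 5 6 7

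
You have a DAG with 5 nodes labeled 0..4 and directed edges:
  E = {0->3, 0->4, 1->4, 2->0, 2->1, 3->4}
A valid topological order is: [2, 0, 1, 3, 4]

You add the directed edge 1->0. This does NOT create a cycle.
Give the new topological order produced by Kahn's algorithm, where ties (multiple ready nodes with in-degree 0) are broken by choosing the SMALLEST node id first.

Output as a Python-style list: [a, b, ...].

Old toposort: [2, 0, 1, 3, 4]
Added edge: 1->0
Position of 1 (2) > position of 0 (1). Must reorder: 1 must now come before 0.
Run Kahn's algorithm (break ties by smallest node id):
  initial in-degrees: [2, 1, 0, 1, 3]
  ready (indeg=0): [2]
  pop 2: indeg[0]->1; indeg[1]->0 | ready=[1] | order so far=[2]
  pop 1: indeg[0]->0; indeg[4]->2 | ready=[0] | order so far=[2, 1]
  pop 0: indeg[3]->0; indeg[4]->1 | ready=[3] | order so far=[2, 1, 0]
  pop 3: indeg[4]->0 | ready=[4] | order so far=[2, 1, 0, 3]
  pop 4: no out-edges | ready=[] | order so far=[2, 1, 0, 3, 4]
  Result: [2, 1, 0, 3, 4]

Answer: [2, 1, 0, 3, 4]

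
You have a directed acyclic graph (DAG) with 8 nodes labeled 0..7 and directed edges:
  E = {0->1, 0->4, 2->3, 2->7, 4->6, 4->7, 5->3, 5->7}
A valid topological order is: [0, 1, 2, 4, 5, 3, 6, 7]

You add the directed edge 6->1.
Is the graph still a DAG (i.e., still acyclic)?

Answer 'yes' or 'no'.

Answer: yes

Derivation:
Given toposort: [0, 1, 2, 4, 5, 3, 6, 7]
Position of 6: index 6; position of 1: index 1
New edge 6->1: backward (u after v in old order)
Backward edge: old toposort is now invalid. Check if this creates a cycle.
Does 1 already reach 6? Reachable from 1: [1]. NO -> still a DAG (reorder needed).
Still a DAG? yes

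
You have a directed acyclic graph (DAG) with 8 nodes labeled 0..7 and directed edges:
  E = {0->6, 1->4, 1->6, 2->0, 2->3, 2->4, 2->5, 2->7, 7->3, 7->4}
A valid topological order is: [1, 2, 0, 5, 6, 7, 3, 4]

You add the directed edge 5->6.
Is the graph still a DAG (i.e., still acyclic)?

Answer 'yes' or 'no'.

Answer: yes

Derivation:
Given toposort: [1, 2, 0, 5, 6, 7, 3, 4]
Position of 5: index 3; position of 6: index 4
New edge 5->6: forward
Forward edge: respects the existing order. Still a DAG, same toposort still valid.
Still a DAG? yes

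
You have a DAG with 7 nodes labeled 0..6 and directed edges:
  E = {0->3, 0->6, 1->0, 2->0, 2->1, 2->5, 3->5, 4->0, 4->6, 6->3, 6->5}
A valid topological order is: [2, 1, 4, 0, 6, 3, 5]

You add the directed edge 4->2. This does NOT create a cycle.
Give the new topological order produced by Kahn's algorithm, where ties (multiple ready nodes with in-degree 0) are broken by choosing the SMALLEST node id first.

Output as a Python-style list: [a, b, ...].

Answer: [4, 2, 1, 0, 6, 3, 5]

Derivation:
Old toposort: [2, 1, 4, 0, 6, 3, 5]
Added edge: 4->2
Position of 4 (2) > position of 2 (0). Must reorder: 4 must now come before 2.
Run Kahn's algorithm (break ties by smallest node id):
  initial in-degrees: [3, 1, 1, 2, 0, 3, 2]
  ready (indeg=0): [4]
  pop 4: indeg[0]->2; indeg[2]->0; indeg[6]->1 | ready=[2] | order so far=[4]
  pop 2: indeg[0]->1; indeg[1]->0; indeg[5]->2 | ready=[1] | order so far=[4, 2]
  pop 1: indeg[0]->0 | ready=[0] | order so far=[4, 2, 1]
  pop 0: indeg[3]->1; indeg[6]->0 | ready=[6] | order so far=[4, 2, 1, 0]
  pop 6: indeg[3]->0; indeg[5]->1 | ready=[3] | order so far=[4, 2, 1, 0, 6]
  pop 3: indeg[5]->0 | ready=[5] | order so far=[4, 2, 1, 0, 6, 3]
  pop 5: no out-edges | ready=[] | order so far=[4, 2, 1, 0, 6, 3, 5]
  Result: [4, 2, 1, 0, 6, 3, 5]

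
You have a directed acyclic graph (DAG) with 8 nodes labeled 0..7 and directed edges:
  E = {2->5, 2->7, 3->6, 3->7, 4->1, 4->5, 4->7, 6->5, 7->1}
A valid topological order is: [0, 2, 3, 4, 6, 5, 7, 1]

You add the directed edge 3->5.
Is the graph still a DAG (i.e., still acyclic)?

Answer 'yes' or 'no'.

Given toposort: [0, 2, 3, 4, 6, 5, 7, 1]
Position of 3: index 2; position of 5: index 5
New edge 3->5: forward
Forward edge: respects the existing order. Still a DAG, same toposort still valid.
Still a DAG? yes

Answer: yes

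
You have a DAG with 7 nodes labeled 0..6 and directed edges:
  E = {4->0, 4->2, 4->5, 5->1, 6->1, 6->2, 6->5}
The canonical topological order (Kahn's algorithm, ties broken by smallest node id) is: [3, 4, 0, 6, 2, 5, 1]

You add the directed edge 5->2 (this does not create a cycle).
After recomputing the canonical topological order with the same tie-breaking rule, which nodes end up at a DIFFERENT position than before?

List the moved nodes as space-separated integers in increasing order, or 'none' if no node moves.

Answer: 1 2 5

Derivation:
Old toposort: [3, 4, 0, 6, 2, 5, 1]
Added edge 5->2
Recompute Kahn (smallest-id tiebreak):
  initial in-degrees: [1, 2, 3, 0, 0, 2, 0]
  ready (indeg=0): [3, 4, 6]
  pop 3: no out-edges | ready=[4, 6] | order so far=[3]
  pop 4: indeg[0]->0; indeg[2]->2; indeg[5]->1 | ready=[0, 6] | order so far=[3, 4]
  pop 0: no out-edges | ready=[6] | order so far=[3, 4, 0]
  pop 6: indeg[1]->1; indeg[2]->1; indeg[5]->0 | ready=[5] | order so far=[3, 4, 0, 6]
  pop 5: indeg[1]->0; indeg[2]->0 | ready=[1, 2] | order so far=[3, 4, 0, 6, 5]
  pop 1: no out-edges | ready=[2] | order so far=[3, 4, 0, 6, 5, 1]
  pop 2: no out-edges | ready=[] | order so far=[3, 4, 0, 6, 5, 1, 2]
New canonical toposort: [3, 4, 0, 6, 5, 1, 2]
Compare positions:
  Node 0: index 2 -> 2 (same)
  Node 1: index 6 -> 5 (moved)
  Node 2: index 4 -> 6 (moved)
  Node 3: index 0 -> 0 (same)
  Node 4: index 1 -> 1 (same)
  Node 5: index 5 -> 4 (moved)
  Node 6: index 3 -> 3 (same)
Nodes that changed position: 1 2 5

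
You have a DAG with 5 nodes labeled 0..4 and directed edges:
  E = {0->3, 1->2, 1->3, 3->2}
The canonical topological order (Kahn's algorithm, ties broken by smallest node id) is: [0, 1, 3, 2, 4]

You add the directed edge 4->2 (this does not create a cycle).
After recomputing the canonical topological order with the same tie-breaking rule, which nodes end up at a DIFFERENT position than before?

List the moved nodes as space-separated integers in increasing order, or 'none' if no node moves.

Answer: 2 4

Derivation:
Old toposort: [0, 1, 3, 2, 4]
Added edge 4->2
Recompute Kahn (smallest-id tiebreak):
  initial in-degrees: [0, 0, 3, 2, 0]
  ready (indeg=0): [0, 1, 4]
  pop 0: indeg[3]->1 | ready=[1, 4] | order so far=[0]
  pop 1: indeg[2]->2; indeg[3]->0 | ready=[3, 4] | order so far=[0, 1]
  pop 3: indeg[2]->1 | ready=[4] | order so far=[0, 1, 3]
  pop 4: indeg[2]->0 | ready=[2] | order so far=[0, 1, 3, 4]
  pop 2: no out-edges | ready=[] | order so far=[0, 1, 3, 4, 2]
New canonical toposort: [0, 1, 3, 4, 2]
Compare positions:
  Node 0: index 0 -> 0 (same)
  Node 1: index 1 -> 1 (same)
  Node 2: index 3 -> 4 (moved)
  Node 3: index 2 -> 2 (same)
  Node 4: index 4 -> 3 (moved)
Nodes that changed position: 2 4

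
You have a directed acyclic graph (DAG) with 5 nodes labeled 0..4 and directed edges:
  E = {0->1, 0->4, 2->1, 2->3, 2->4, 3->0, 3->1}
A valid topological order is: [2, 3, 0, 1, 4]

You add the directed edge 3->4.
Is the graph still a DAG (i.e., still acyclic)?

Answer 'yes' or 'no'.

Answer: yes

Derivation:
Given toposort: [2, 3, 0, 1, 4]
Position of 3: index 1; position of 4: index 4
New edge 3->4: forward
Forward edge: respects the existing order. Still a DAG, same toposort still valid.
Still a DAG? yes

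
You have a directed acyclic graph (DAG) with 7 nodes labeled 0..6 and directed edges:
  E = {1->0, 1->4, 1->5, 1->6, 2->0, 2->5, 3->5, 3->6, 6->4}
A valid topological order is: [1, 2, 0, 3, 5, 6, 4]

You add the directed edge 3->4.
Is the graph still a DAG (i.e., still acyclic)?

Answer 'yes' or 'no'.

Answer: yes

Derivation:
Given toposort: [1, 2, 0, 3, 5, 6, 4]
Position of 3: index 3; position of 4: index 6
New edge 3->4: forward
Forward edge: respects the existing order. Still a DAG, same toposort still valid.
Still a DAG? yes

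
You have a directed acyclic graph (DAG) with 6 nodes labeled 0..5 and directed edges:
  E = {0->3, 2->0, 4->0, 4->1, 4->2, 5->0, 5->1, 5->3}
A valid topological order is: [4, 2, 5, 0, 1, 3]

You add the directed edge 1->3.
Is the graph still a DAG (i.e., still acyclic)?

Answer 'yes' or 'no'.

Answer: yes

Derivation:
Given toposort: [4, 2, 5, 0, 1, 3]
Position of 1: index 4; position of 3: index 5
New edge 1->3: forward
Forward edge: respects the existing order. Still a DAG, same toposort still valid.
Still a DAG? yes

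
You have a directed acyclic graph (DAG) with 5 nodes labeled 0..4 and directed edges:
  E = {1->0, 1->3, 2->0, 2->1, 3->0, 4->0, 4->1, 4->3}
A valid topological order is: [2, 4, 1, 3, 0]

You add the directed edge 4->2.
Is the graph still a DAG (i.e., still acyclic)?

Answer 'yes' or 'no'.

Given toposort: [2, 4, 1, 3, 0]
Position of 4: index 1; position of 2: index 0
New edge 4->2: backward (u after v in old order)
Backward edge: old toposort is now invalid. Check if this creates a cycle.
Does 2 already reach 4? Reachable from 2: [0, 1, 2, 3]. NO -> still a DAG (reorder needed).
Still a DAG? yes

Answer: yes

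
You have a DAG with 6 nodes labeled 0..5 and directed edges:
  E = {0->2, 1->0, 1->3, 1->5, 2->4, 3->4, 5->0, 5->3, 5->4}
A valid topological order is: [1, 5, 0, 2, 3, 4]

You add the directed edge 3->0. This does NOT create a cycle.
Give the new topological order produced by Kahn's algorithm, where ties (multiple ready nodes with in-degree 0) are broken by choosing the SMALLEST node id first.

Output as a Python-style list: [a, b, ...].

Answer: [1, 5, 3, 0, 2, 4]

Derivation:
Old toposort: [1, 5, 0, 2, 3, 4]
Added edge: 3->0
Position of 3 (4) > position of 0 (2). Must reorder: 3 must now come before 0.
Run Kahn's algorithm (break ties by smallest node id):
  initial in-degrees: [3, 0, 1, 2, 3, 1]
  ready (indeg=0): [1]
  pop 1: indeg[0]->2; indeg[3]->1; indeg[5]->0 | ready=[5] | order so far=[1]
  pop 5: indeg[0]->1; indeg[3]->0; indeg[4]->2 | ready=[3] | order so far=[1, 5]
  pop 3: indeg[0]->0; indeg[4]->1 | ready=[0] | order so far=[1, 5, 3]
  pop 0: indeg[2]->0 | ready=[2] | order so far=[1, 5, 3, 0]
  pop 2: indeg[4]->0 | ready=[4] | order so far=[1, 5, 3, 0, 2]
  pop 4: no out-edges | ready=[] | order so far=[1, 5, 3, 0, 2, 4]
  Result: [1, 5, 3, 0, 2, 4]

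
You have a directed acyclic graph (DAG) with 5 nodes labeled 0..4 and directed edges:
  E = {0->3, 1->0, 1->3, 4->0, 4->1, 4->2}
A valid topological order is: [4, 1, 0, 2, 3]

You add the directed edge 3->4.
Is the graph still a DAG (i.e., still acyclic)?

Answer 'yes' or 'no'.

Given toposort: [4, 1, 0, 2, 3]
Position of 3: index 4; position of 4: index 0
New edge 3->4: backward (u after v in old order)
Backward edge: old toposort is now invalid. Check if this creates a cycle.
Does 4 already reach 3? Reachable from 4: [0, 1, 2, 3, 4]. YES -> cycle!
Still a DAG? no

Answer: no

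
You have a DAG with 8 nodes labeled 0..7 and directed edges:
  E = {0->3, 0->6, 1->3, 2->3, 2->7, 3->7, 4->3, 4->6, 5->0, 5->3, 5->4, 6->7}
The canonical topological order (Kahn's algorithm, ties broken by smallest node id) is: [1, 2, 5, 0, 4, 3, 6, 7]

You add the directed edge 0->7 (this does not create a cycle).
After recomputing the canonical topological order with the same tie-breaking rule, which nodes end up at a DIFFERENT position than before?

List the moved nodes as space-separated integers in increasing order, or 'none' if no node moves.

Answer: none

Derivation:
Old toposort: [1, 2, 5, 0, 4, 3, 6, 7]
Added edge 0->7
Recompute Kahn (smallest-id tiebreak):
  initial in-degrees: [1, 0, 0, 5, 1, 0, 2, 4]
  ready (indeg=0): [1, 2, 5]
  pop 1: indeg[3]->4 | ready=[2, 5] | order so far=[1]
  pop 2: indeg[3]->3; indeg[7]->3 | ready=[5] | order so far=[1, 2]
  pop 5: indeg[0]->0; indeg[3]->2; indeg[4]->0 | ready=[0, 4] | order so far=[1, 2, 5]
  pop 0: indeg[3]->1; indeg[6]->1; indeg[7]->2 | ready=[4] | order so far=[1, 2, 5, 0]
  pop 4: indeg[3]->0; indeg[6]->0 | ready=[3, 6] | order so far=[1, 2, 5, 0, 4]
  pop 3: indeg[7]->1 | ready=[6] | order so far=[1, 2, 5, 0, 4, 3]
  pop 6: indeg[7]->0 | ready=[7] | order so far=[1, 2, 5, 0, 4, 3, 6]
  pop 7: no out-edges | ready=[] | order so far=[1, 2, 5, 0, 4, 3, 6, 7]
New canonical toposort: [1, 2, 5, 0, 4, 3, 6, 7]
Compare positions:
  Node 0: index 3 -> 3 (same)
  Node 1: index 0 -> 0 (same)
  Node 2: index 1 -> 1 (same)
  Node 3: index 5 -> 5 (same)
  Node 4: index 4 -> 4 (same)
  Node 5: index 2 -> 2 (same)
  Node 6: index 6 -> 6 (same)
  Node 7: index 7 -> 7 (same)
Nodes that changed position: none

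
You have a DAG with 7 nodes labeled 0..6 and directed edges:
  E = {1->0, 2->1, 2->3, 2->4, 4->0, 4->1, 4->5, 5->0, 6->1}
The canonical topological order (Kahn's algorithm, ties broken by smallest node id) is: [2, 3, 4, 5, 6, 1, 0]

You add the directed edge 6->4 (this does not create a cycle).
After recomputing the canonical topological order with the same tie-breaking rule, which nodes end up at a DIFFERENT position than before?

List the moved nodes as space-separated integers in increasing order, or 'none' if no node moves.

Answer: 1 4 5 6

Derivation:
Old toposort: [2, 3, 4, 5, 6, 1, 0]
Added edge 6->4
Recompute Kahn (smallest-id tiebreak):
  initial in-degrees: [3, 3, 0, 1, 2, 1, 0]
  ready (indeg=0): [2, 6]
  pop 2: indeg[1]->2; indeg[3]->0; indeg[4]->1 | ready=[3, 6] | order so far=[2]
  pop 3: no out-edges | ready=[6] | order so far=[2, 3]
  pop 6: indeg[1]->1; indeg[4]->0 | ready=[4] | order so far=[2, 3, 6]
  pop 4: indeg[0]->2; indeg[1]->0; indeg[5]->0 | ready=[1, 5] | order so far=[2, 3, 6, 4]
  pop 1: indeg[0]->1 | ready=[5] | order so far=[2, 3, 6, 4, 1]
  pop 5: indeg[0]->0 | ready=[0] | order so far=[2, 3, 6, 4, 1, 5]
  pop 0: no out-edges | ready=[] | order so far=[2, 3, 6, 4, 1, 5, 0]
New canonical toposort: [2, 3, 6, 4, 1, 5, 0]
Compare positions:
  Node 0: index 6 -> 6 (same)
  Node 1: index 5 -> 4 (moved)
  Node 2: index 0 -> 0 (same)
  Node 3: index 1 -> 1 (same)
  Node 4: index 2 -> 3 (moved)
  Node 5: index 3 -> 5 (moved)
  Node 6: index 4 -> 2 (moved)
Nodes that changed position: 1 4 5 6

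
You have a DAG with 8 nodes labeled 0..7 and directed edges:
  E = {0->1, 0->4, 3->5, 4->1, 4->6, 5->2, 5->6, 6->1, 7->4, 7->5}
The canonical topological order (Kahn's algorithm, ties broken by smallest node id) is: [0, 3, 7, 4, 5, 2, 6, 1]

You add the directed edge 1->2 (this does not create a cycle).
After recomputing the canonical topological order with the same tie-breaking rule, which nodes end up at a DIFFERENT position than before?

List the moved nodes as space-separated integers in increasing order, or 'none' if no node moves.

Old toposort: [0, 3, 7, 4, 5, 2, 6, 1]
Added edge 1->2
Recompute Kahn (smallest-id tiebreak):
  initial in-degrees: [0, 3, 2, 0, 2, 2, 2, 0]
  ready (indeg=0): [0, 3, 7]
  pop 0: indeg[1]->2; indeg[4]->1 | ready=[3, 7] | order so far=[0]
  pop 3: indeg[5]->1 | ready=[7] | order so far=[0, 3]
  pop 7: indeg[4]->0; indeg[5]->0 | ready=[4, 5] | order so far=[0, 3, 7]
  pop 4: indeg[1]->1; indeg[6]->1 | ready=[5] | order so far=[0, 3, 7, 4]
  pop 5: indeg[2]->1; indeg[6]->0 | ready=[6] | order so far=[0, 3, 7, 4, 5]
  pop 6: indeg[1]->0 | ready=[1] | order so far=[0, 3, 7, 4, 5, 6]
  pop 1: indeg[2]->0 | ready=[2] | order so far=[0, 3, 7, 4, 5, 6, 1]
  pop 2: no out-edges | ready=[] | order so far=[0, 3, 7, 4, 5, 6, 1, 2]
New canonical toposort: [0, 3, 7, 4, 5, 6, 1, 2]
Compare positions:
  Node 0: index 0 -> 0 (same)
  Node 1: index 7 -> 6 (moved)
  Node 2: index 5 -> 7 (moved)
  Node 3: index 1 -> 1 (same)
  Node 4: index 3 -> 3 (same)
  Node 5: index 4 -> 4 (same)
  Node 6: index 6 -> 5 (moved)
  Node 7: index 2 -> 2 (same)
Nodes that changed position: 1 2 6

Answer: 1 2 6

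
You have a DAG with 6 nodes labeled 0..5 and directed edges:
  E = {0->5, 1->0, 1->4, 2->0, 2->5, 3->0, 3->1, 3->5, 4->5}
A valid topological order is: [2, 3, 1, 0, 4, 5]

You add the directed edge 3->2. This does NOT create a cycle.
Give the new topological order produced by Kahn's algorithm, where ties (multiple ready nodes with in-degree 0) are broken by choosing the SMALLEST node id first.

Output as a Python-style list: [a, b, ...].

Old toposort: [2, 3, 1, 0, 4, 5]
Added edge: 3->2
Position of 3 (1) > position of 2 (0). Must reorder: 3 must now come before 2.
Run Kahn's algorithm (break ties by smallest node id):
  initial in-degrees: [3, 1, 1, 0, 1, 4]
  ready (indeg=0): [3]
  pop 3: indeg[0]->2; indeg[1]->0; indeg[2]->0; indeg[5]->3 | ready=[1, 2] | order so far=[3]
  pop 1: indeg[0]->1; indeg[4]->0 | ready=[2, 4] | order so far=[3, 1]
  pop 2: indeg[0]->0; indeg[5]->2 | ready=[0, 4] | order so far=[3, 1, 2]
  pop 0: indeg[5]->1 | ready=[4] | order so far=[3, 1, 2, 0]
  pop 4: indeg[5]->0 | ready=[5] | order so far=[3, 1, 2, 0, 4]
  pop 5: no out-edges | ready=[] | order so far=[3, 1, 2, 0, 4, 5]
  Result: [3, 1, 2, 0, 4, 5]

Answer: [3, 1, 2, 0, 4, 5]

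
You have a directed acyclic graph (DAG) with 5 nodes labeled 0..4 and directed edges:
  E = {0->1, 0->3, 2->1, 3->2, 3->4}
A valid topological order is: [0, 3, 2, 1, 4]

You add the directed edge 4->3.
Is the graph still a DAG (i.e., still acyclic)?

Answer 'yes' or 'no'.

Answer: no

Derivation:
Given toposort: [0, 3, 2, 1, 4]
Position of 4: index 4; position of 3: index 1
New edge 4->3: backward (u after v in old order)
Backward edge: old toposort is now invalid. Check if this creates a cycle.
Does 3 already reach 4? Reachable from 3: [1, 2, 3, 4]. YES -> cycle!
Still a DAG? no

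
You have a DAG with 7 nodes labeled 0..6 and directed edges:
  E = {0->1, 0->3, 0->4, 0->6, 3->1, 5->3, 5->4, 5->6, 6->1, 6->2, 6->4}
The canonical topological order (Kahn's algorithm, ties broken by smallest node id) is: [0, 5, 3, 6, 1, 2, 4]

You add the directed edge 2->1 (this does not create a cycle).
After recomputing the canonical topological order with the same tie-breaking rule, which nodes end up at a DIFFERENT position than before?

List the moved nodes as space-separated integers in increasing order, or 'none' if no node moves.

Old toposort: [0, 5, 3, 6, 1, 2, 4]
Added edge 2->1
Recompute Kahn (smallest-id tiebreak):
  initial in-degrees: [0, 4, 1, 2, 3, 0, 2]
  ready (indeg=0): [0, 5]
  pop 0: indeg[1]->3; indeg[3]->1; indeg[4]->2; indeg[6]->1 | ready=[5] | order so far=[0]
  pop 5: indeg[3]->0; indeg[4]->1; indeg[6]->0 | ready=[3, 6] | order so far=[0, 5]
  pop 3: indeg[1]->2 | ready=[6] | order so far=[0, 5, 3]
  pop 6: indeg[1]->1; indeg[2]->0; indeg[4]->0 | ready=[2, 4] | order so far=[0, 5, 3, 6]
  pop 2: indeg[1]->0 | ready=[1, 4] | order so far=[0, 5, 3, 6, 2]
  pop 1: no out-edges | ready=[4] | order so far=[0, 5, 3, 6, 2, 1]
  pop 4: no out-edges | ready=[] | order so far=[0, 5, 3, 6, 2, 1, 4]
New canonical toposort: [0, 5, 3, 6, 2, 1, 4]
Compare positions:
  Node 0: index 0 -> 0 (same)
  Node 1: index 4 -> 5 (moved)
  Node 2: index 5 -> 4 (moved)
  Node 3: index 2 -> 2 (same)
  Node 4: index 6 -> 6 (same)
  Node 5: index 1 -> 1 (same)
  Node 6: index 3 -> 3 (same)
Nodes that changed position: 1 2

Answer: 1 2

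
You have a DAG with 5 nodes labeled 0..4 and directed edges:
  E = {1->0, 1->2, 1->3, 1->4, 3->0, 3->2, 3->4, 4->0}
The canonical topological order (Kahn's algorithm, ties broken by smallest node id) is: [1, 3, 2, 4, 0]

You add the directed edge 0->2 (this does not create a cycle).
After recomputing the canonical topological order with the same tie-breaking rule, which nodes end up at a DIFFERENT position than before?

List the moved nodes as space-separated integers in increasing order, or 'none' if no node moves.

Old toposort: [1, 3, 2, 4, 0]
Added edge 0->2
Recompute Kahn (smallest-id tiebreak):
  initial in-degrees: [3, 0, 3, 1, 2]
  ready (indeg=0): [1]
  pop 1: indeg[0]->2; indeg[2]->2; indeg[3]->0; indeg[4]->1 | ready=[3] | order so far=[1]
  pop 3: indeg[0]->1; indeg[2]->1; indeg[4]->0 | ready=[4] | order so far=[1, 3]
  pop 4: indeg[0]->0 | ready=[0] | order so far=[1, 3, 4]
  pop 0: indeg[2]->0 | ready=[2] | order so far=[1, 3, 4, 0]
  pop 2: no out-edges | ready=[] | order so far=[1, 3, 4, 0, 2]
New canonical toposort: [1, 3, 4, 0, 2]
Compare positions:
  Node 0: index 4 -> 3 (moved)
  Node 1: index 0 -> 0 (same)
  Node 2: index 2 -> 4 (moved)
  Node 3: index 1 -> 1 (same)
  Node 4: index 3 -> 2 (moved)
Nodes that changed position: 0 2 4

Answer: 0 2 4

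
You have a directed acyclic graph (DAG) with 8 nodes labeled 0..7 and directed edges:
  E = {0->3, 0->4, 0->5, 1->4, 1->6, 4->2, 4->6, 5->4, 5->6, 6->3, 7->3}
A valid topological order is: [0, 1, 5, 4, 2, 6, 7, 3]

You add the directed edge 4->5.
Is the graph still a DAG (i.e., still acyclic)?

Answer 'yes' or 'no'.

Given toposort: [0, 1, 5, 4, 2, 6, 7, 3]
Position of 4: index 3; position of 5: index 2
New edge 4->5: backward (u after v in old order)
Backward edge: old toposort is now invalid. Check if this creates a cycle.
Does 5 already reach 4? Reachable from 5: [2, 3, 4, 5, 6]. YES -> cycle!
Still a DAG? no

Answer: no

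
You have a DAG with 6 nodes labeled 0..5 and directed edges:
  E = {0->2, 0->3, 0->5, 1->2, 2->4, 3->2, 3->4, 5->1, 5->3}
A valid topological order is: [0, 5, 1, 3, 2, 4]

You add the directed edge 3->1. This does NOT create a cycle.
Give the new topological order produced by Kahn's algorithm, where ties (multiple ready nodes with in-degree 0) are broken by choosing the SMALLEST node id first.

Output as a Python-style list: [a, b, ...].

Old toposort: [0, 5, 1, 3, 2, 4]
Added edge: 3->1
Position of 3 (3) > position of 1 (2). Must reorder: 3 must now come before 1.
Run Kahn's algorithm (break ties by smallest node id):
  initial in-degrees: [0, 2, 3, 2, 2, 1]
  ready (indeg=0): [0]
  pop 0: indeg[2]->2; indeg[3]->1; indeg[5]->0 | ready=[5] | order so far=[0]
  pop 5: indeg[1]->1; indeg[3]->0 | ready=[3] | order so far=[0, 5]
  pop 3: indeg[1]->0; indeg[2]->1; indeg[4]->1 | ready=[1] | order so far=[0, 5, 3]
  pop 1: indeg[2]->0 | ready=[2] | order so far=[0, 5, 3, 1]
  pop 2: indeg[4]->0 | ready=[4] | order so far=[0, 5, 3, 1, 2]
  pop 4: no out-edges | ready=[] | order so far=[0, 5, 3, 1, 2, 4]
  Result: [0, 5, 3, 1, 2, 4]

Answer: [0, 5, 3, 1, 2, 4]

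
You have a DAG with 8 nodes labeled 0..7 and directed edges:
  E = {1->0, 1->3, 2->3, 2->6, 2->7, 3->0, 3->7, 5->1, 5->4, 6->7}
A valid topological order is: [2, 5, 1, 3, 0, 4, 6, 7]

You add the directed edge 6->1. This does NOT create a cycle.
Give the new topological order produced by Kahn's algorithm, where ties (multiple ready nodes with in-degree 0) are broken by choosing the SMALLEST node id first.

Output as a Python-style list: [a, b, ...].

Answer: [2, 5, 4, 6, 1, 3, 0, 7]

Derivation:
Old toposort: [2, 5, 1, 3, 0, 4, 6, 7]
Added edge: 6->1
Position of 6 (6) > position of 1 (2). Must reorder: 6 must now come before 1.
Run Kahn's algorithm (break ties by smallest node id):
  initial in-degrees: [2, 2, 0, 2, 1, 0, 1, 3]
  ready (indeg=0): [2, 5]
  pop 2: indeg[3]->1; indeg[6]->0; indeg[7]->2 | ready=[5, 6] | order so far=[2]
  pop 5: indeg[1]->1; indeg[4]->0 | ready=[4, 6] | order so far=[2, 5]
  pop 4: no out-edges | ready=[6] | order so far=[2, 5, 4]
  pop 6: indeg[1]->0; indeg[7]->1 | ready=[1] | order so far=[2, 5, 4, 6]
  pop 1: indeg[0]->1; indeg[3]->0 | ready=[3] | order so far=[2, 5, 4, 6, 1]
  pop 3: indeg[0]->0; indeg[7]->0 | ready=[0, 7] | order so far=[2, 5, 4, 6, 1, 3]
  pop 0: no out-edges | ready=[7] | order so far=[2, 5, 4, 6, 1, 3, 0]
  pop 7: no out-edges | ready=[] | order so far=[2, 5, 4, 6, 1, 3, 0, 7]
  Result: [2, 5, 4, 6, 1, 3, 0, 7]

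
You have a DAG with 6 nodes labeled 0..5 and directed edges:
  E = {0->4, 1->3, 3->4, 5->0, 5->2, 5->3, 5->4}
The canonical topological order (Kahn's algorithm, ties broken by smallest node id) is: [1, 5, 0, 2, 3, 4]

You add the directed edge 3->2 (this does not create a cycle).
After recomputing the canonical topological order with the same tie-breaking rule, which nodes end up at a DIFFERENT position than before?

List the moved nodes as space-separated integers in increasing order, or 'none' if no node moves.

Answer: 2 3

Derivation:
Old toposort: [1, 5, 0, 2, 3, 4]
Added edge 3->2
Recompute Kahn (smallest-id tiebreak):
  initial in-degrees: [1, 0, 2, 2, 3, 0]
  ready (indeg=0): [1, 5]
  pop 1: indeg[3]->1 | ready=[5] | order so far=[1]
  pop 5: indeg[0]->0; indeg[2]->1; indeg[3]->0; indeg[4]->2 | ready=[0, 3] | order so far=[1, 5]
  pop 0: indeg[4]->1 | ready=[3] | order so far=[1, 5, 0]
  pop 3: indeg[2]->0; indeg[4]->0 | ready=[2, 4] | order so far=[1, 5, 0, 3]
  pop 2: no out-edges | ready=[4] | order so far=[1, 5, 0, 3, 2]
  pop 4: no out-edges | ready=[] | order so far=[1, 5, 0, 3, 2, 4]
New canonical toposort: [1, 5, 0, 3, 2, 4]
Compare positions:
  Node 0: index 2 -> 2 (same)
  Node 1: index 0 -> 0 (same)
  Node 2: index 3 -> 4 (moved)
  Node 3: index 4 -> 3 (moved)
  Node 4: index 5 -> 5 (same)
  Node 5: index 1 -> 1 (same)
Nodes that changed position: 2 3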